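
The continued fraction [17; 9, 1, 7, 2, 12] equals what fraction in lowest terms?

35827/2095

Fold from the inside: start with 12/1.
  2 + 1/12 = 25/12
  7 + 12/25 = 187/25
  1 + 25/187 = 212/187
  9 + 187/212 = 2095/212
  17 + 212/2095 = 35827/2095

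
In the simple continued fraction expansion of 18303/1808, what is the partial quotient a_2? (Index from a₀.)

9

18303 = 10·1808 + 223   →  a_0 = 10
1808 = 8·223 + 24   →  a_1 = 8
223 = 9·24 + 7   →  a_2 = 9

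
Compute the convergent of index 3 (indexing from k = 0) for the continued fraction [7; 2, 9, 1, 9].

157/21

Using pₖ = aₖpₖ₋₁ + pₖ₋₂, qₖ = aₖqₖ₋₁ + qₖ₋₂ (with p₋₁=1, p₋₂=0, q₋₁=0, q₋₂=1):
  k=0: a=7, p=7, q=1
  k=1: a=2, p=15, q=2
  k=2: a=9, p=142, q=19
  k=3: a=1, p=157, q=21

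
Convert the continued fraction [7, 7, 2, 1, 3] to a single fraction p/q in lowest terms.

Using pₖ = aₖpₖ₋₁ + pₖ₋₂ and qₖ = aₖqₖ₋₁ + qₖ₋₂:
  k=0: a=7, p=7, q=1
  k=1: a=7, p=50, q=7
  k=2: a=2, p=107, q=15
  k=3: a=1, p=157, q=22
  k=4: a=3, p=578, q=81

578/81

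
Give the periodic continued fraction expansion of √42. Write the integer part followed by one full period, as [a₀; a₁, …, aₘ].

a₀ = ⌊√42⌋ = 6.
With m₀=0, d₀=1 and mₖ₊₁ = dₖaₖ − mₖ, dₖ₊₁ = (n − mₖ₊₁²)/dₖ, aₖ₊₁ = ⌊(a₀+mₖ₊₁)/dₖ₊₁⌋:
  k=1: m=6, d=6, a=2
  k=2: m=6, d=1, a=12
d=1 and a=2a₀=12 at k=2, so the next step gives (m, d) = (6, 6) again — its k=1 value — and the period has length 2.

[6; 2, 12]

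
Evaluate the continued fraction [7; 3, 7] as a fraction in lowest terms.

Using pₖ = aₖpₖ₋₁ + pₖ₋₂ and qₖ = aₖqₖ₋₁ + qₖ₋₂:
  k=0: a=7, p=7, q=1
  k=1: a=3, p=22, q=3
  k=2: a=7, p=161, q=22

161/22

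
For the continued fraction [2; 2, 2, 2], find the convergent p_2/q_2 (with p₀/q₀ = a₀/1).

12/5

Using pₖ = aₖpₖ₋₁ + pₖ₋₂, qₖ = aₖqₖ₋₁ + qₖ₋₂ (with p₋₁=1, p₋₂=0, q₋₁=0, q₋₂=1):
  k=0: a=2, p=2, q=1
  k=1: a=2, p=5, q=2
  k=2: a=2, p=12, q=5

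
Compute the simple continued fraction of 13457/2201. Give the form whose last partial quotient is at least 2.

[6; 8, 1, 3, 3, 19]

13457 = 6·2201 + 251
2201 = 8·251 + 193
251 = 1·193 + 58
193 = 3·58 + 19
58 = 3·19 + 1
19 = 19·1 + 0  (stop)
So 13457/2201 = [6; 8, 1, 3, 3, 19].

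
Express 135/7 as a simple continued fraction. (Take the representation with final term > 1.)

135 = 19·7 + 2
7 = 3·2 + 1
2 = 2·1 + 0  (stop)
So 135/7 = [19; 3, 2].

[19; 3, 2]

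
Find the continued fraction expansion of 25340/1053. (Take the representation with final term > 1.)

[24; 15, 2, 16, 2]

25340 = 24×1053 + 68
1053 = 15×68 + 33
68 = 2×33 + 2
33 = 16×2 + 1
2 = 2×1 + 0  (stop)
So 25340/1053 = [24; 15, 2, 16, 2].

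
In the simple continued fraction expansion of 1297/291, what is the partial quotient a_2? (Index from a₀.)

1297 = 4·291 + 133   →  a_0 = 4
291 = 2·133 + 25   →  a_1 = 2
133 = 5·25 + 8   →  a_2 = 5

5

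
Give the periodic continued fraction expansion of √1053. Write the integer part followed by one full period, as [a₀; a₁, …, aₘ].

[32; 2, 4, 2, 64]

a₀ = ⌊√1053⌋ = 32.
With m₀=0, d₀=1 and mₖ₊₁ = dₖaₖ − mₖ, dₖ₊₁ = (n − mₖ₊₁²)/dₖ, aₖ₊₁ = ⌊(a₀+mₖ₊₁)/dₖ₊₁⌋:
  k=1: m=32, d=29, a=2
  k=2: m=26, d=13, a=4
  k=3: m=26, d=29, a=2
  k=4: m=32, d=1, a=64
d=1 and a=2a₀=64 at k=4, so the next step gives (m, d) = (32, 29) again — its k=1 value — and the period has length 4.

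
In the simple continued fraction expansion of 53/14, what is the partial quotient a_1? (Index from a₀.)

1

53 = 3·14 + 11   →  a_0 = 3
14 = 1·11 + 3   →  a_1 = 1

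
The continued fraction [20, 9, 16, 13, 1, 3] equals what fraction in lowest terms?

161104/8011

Using pₖ = aₖpₖ₋₁ + pₖ₋₂ and qₖ = aₖqₖ₋₁ + qₖ₋₂:
  k=0: a=20, p=20, q=1
  k=1: a=9, p=181, q=9
  k=2: a=16, p=2916, q=145
  k=3: a=13, p=38089, q=1894
  k=4: a=1, p=41005, q=2039
  k=5: a=3, p=161104, q=8011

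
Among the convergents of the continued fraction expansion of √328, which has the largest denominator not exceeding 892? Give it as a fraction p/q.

√328 = [18; 9, 36, …] (period length 2).
Convergents:
  p_0/q_0 = 18/1
  p_1/q_1 = 163/9
  p_2/q_2 = 5886/325
  p_3/q_3 = 53137/2934
q_2 = 325 ≤ 892 < 2934 = q_3, so the answer is 5886/325.

5886/325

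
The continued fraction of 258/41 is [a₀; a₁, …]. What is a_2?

258 = 6·41 + 12   →  a_0 = 6
41 = 3·12 + 5   →  a_1 = 3
12 = 2·5 + 2   →  a_2 = 2

2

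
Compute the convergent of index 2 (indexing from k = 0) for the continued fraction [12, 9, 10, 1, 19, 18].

1102/91

Using pₖ = aₖpₖ₋₁ + pₖ₋₂, qₖ = aₖqₖ₋₁ + qₖ₋₂ (with p₋₁=1, p₋₂=0, q₋₁=0, q₋₂=1):
  k=0: a=12, p=12, q=1
  k=1: a=9, p=109, q=9
  k=2: a=10, p=1102, q=91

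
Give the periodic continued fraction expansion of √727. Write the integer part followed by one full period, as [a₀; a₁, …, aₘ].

a₀ = ⌊√727⌋ = 26.
With m₀=0, d₀=1 and mₖ₊₁ = dₖaₖ − mₖ, dₖ₊₁ = (n − mₖ₊₁²)/dₖ, aₖ₊₁ = ⌊(a₀+mₖ₊₁)/dₖ₊₁⌋:
  k=1: m=26, d=51, a=1
  k=2: m=25, d=2, a=25
  k=3: m=25, d=51, a=1
  k=4: m=26, d=1, a=52
d=1 and a=2a₀=52 at k=4, so the next step gives (m, d) = (26, 51) again — its k=1 value — and the period has length 4.

[26; 1, 25, 1, 52]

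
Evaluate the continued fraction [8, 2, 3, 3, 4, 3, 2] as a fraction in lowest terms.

Using pₖ = aₖpₖ₋₁ + pₖ₋₂ and qₖ = aₖqₖ₋₁ + qₖ₋₂:
  k=0: a=8, p=8, q=1
  k=1: a=2, p=17, q=2
  k=2: a=3, p=59, q=7
  k=3: a=3, p=194, q=23
  k=4: a=4, p=835, q=99
  k=5: a=3, p=2699, q=320
  k=6: a=2, p=6233, q=739

6233/739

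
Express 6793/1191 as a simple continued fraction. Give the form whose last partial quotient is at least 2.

[5; 1, 2, 2, 1, 2, 14, 3]

6793 = 5×1191 + 838
1191 = 1×838 + 353
838 = 2×353 + 132
353 = 2×132 + 89
132 = 1×89 + 43
89 = 2×43 + 3
43 = 14×3 + 1
3 = 3×1 + 0  (stop)
So 6793/1191 = [5; 1, 2, 2, 1, 2, 14, 3].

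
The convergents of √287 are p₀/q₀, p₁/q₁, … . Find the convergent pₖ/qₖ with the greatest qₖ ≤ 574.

√287 = [16; 1, 15, 1, 32, …] (period length 4).
Convergents:
  p_0/q_0 = 16/1
  p_1/q_1 = 17/1
  p_2/q_2 = 271/16
  p_3/q_3 = 288/17
  p_4/q_4 = 9487/560
  p_5/q_5 = 9775/577
q_4 = 560 ≤ 574 < 577 = q_5, so the answer is 9487/560.

9487/560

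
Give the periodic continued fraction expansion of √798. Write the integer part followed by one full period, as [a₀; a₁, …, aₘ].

a₀ = ⌊√798⌋ = 28.

[28; 4, 56]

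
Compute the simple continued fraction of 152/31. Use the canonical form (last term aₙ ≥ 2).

[4; 1, 9, 3]

152 = 4×31 + 28
31 = 1×28 + 3
28 = 9×3 + 1
3 = 3×1 + 0  (stop)
So 152/31 = [4; 1, 9, 3].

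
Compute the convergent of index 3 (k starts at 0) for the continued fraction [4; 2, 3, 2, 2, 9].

Using pₖ = aₖpₖ₋₁ + pₖ₋₂, qₖ = aₖqₖ₋₁ + qₖ₋₂ (with p₋₁=1, p₋₂=0, q₋₁=0, q₋₂=1):
  k=0: a=4, p=4, q=1
  k=1: a=2, p=9, q=2
  k=2: a=3, p=31, q=7
  k=3: a=2, p=71, q=16

71/16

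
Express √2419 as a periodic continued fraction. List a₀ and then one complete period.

[49; 5, 2, 5, 98]

a₀ = ⌊√2419⌋ = 49.
With m₀=0, d₀=1 and mₖ₊₁ = dₖaₖ − mₖ, dₖ₊₁ = (n − mₖ₊₁²)/dₖ, aₖ₊₁ = ⌊(a₀+mₖ₊₁)/dₖ₊₁⌋:
  k=1: m=49, d=18, a=5
  k=2: m=41, d=41, a=2
  k=3: m=41, d=18, a=5
  k=4: m=49, d=1, a=98
d=1 and a=2a₀=98 at k=4, so the next step gives (m, d) = (49, 18) again — its k=1 value — and the period has length 4.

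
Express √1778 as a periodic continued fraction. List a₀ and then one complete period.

[42; 6, 84]

a₀ = ⌊√1778⌋ = 42.
With m₀=0, d₀=1 and mₖ₊₁ = dₖaₖ − mₖ, dₖ₊₁ = (n − mₖ₊₁²)/dₖ, aₖ₊₁ = ⌊(a₀+mₖ₊₁)/dₖ₊₁⌋:
  k=1: m=42, d=14, a=6
  k=2: m=42, d=1, a=84
d=1 and a=2a₀=84 at k=2, so the next step gives (m, d) = (42, 14) again — its k=1 value — and the period has length 2.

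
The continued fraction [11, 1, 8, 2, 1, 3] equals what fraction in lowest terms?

1225/103

Fold from the inside: start with 3/1.
  1 + 1/3 = 4/3
  2 + 3/4 = 11/4
  8 + 4/11 = 92/11
  1 + 11/92 = 103/92
  11 + 92/103 = 1225/103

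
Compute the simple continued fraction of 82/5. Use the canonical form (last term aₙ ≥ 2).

82 = 16*5 + 2
5 = 2*2 + 1
2 = 2*1 + 0  (stop)
So 82/5 = [16; 2, 2].

[16; 2, 2]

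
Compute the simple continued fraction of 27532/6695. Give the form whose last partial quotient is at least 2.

[4; 8, 1, 9, 3, 3, 7]

27532 = 4*6695 + 752
6695 = 8*752 + 679
752 = 1*679 + 73
679 = 9*73 + 22
73 = 3*22 + 7
22 = 3*7 + 1
7 = 7*1 + 0  (stop)
So 27532/6695 = [4; 8, 1, 9, 3, 3, 7].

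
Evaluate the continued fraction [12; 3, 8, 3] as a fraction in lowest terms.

Fold from the inside: start with 3/1.
  8 + 1/3 = 25/3
  3 + 3/25 = 78/25
  12 + 25/78 = 961/78

961/78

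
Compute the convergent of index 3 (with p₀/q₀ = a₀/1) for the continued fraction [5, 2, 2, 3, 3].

Using pₖ = aₖpₖ₋₁ + pₖ₋₂, qₖ = aₖqₖ₋₁ + qₖ₋₂ (with p₋₁=1, p₋₂=0, q₋₁=0, q₋₂=1):
  k=0: a=5, p=5, q=1
  k=1: a=2, p=11, q=2
  k=2: a=2, p=27, q=5
  k=3: a=3, p=92, q=17

92/17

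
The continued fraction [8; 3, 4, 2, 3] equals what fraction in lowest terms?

Fold from the inside: start with 3/1.
  2 + 1/3 = 7/3
  4 + 3/7 = 31/7
  3 + 7/31 = 100/31
  8 + 31/100 = 831/100

831/100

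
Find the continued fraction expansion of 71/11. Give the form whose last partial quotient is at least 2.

71 = 6*11 + 5
11 = 2*5 + 1
5 = 5*1 + 0  (stop)
So 71/11 = [6; 2, 5].

[6; 2, 5]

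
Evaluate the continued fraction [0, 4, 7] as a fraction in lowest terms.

Fold from the inside: start with 7/1.
  4 + 1/7 = 29/7
  0 + 7/29 = 7/29

7/29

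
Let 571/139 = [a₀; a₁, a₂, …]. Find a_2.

3

571 = 4·139 + 15   →  a_0 = 4
139 = 9·15 + 4   →  a_1 = 9
15 = 3·4 + 3   →  a_2 = 3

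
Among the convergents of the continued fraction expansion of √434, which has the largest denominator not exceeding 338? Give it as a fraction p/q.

5229/251

√434 = [20; 1, 4, 1, 40, …] (period length 4).
Convergents:
  p_0/q_0 = 20/1
  p_1/q_1 = 21/1
  p_2/q_2 = 104/5
  p_3/q_3 = 125/6
  p_4/q_4 = 5104/245
  p_5/q_5 = 5229/251
  p_6/q_6 = 26020/1249
q_5 = 251 ≤ 338 < 1249 = q_6, so the answer is 5229/251.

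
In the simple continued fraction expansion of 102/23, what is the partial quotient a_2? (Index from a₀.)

3

102 = 4·23 + 10   →  a_0 = 4
23 = 2·10 + 3   →  a_1 = 2
10 = 3·3 + 1   →  a_2 = 3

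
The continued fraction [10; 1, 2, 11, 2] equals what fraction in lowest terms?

758/71

Using pₖ = aₖpₖ₋₁ + pₖ₋₂ and qₖ = aₖqₖ₋₁ + qₖ₋₂:
  k=0: a=10, p=10, q=1
  k=1: a=1, p=11, q=1
  k=2: a=2, p=32, q=3
  k=3: a=11, p=363, q=34
  k=4: a=2, p=758, q=71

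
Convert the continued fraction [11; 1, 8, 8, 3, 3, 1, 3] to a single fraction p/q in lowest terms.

44137/3712

Fold from the inside: start with 3/1.
  1 + 1/3 = 4/3
  3 + 3/4 = 15/4
  3 + 4/15 = 49/15
  8 + 15/49 = 407/49
  8 + 49/407 = 3305/407
  1 + 407/3305 = 3712/3305
  11 + 3305/3712 = 44137/3712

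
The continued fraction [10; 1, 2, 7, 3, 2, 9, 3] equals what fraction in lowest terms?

50063/4687

Fold from the inside: start with 3/1.
  9 + 1/3 = 28/3
  2 + 3/28 = 59/28
  3 + 28/59 = 205/59
  7 + 59/205 = 1494/205
  2 + 205/1494 = 3193/1494
  1 + 1494/3193 = 4687/3193
  10 + 3193/4687 = 50063/4687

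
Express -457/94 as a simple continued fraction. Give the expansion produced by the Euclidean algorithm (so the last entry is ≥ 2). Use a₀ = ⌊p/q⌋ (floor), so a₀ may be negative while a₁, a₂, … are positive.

[-5; 7, 4, 3]

-457 = -5*94 + 13
94 = 7*13 + 3
13 = 4*3 + 1
3 = 3*1 + 0  (stop)
So -457/94 = [-5; 7, 4, 3].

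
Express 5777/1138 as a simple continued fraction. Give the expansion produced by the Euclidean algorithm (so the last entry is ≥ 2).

5777 = 5·1138 + 87
1138 = 13·87 + 7
87 = 12·7 + 3
7 = 2·3 + 1
3 = 3·1 + 0  (stop)
So 5777/1138 = [5; 13, 12, 2, 3].

[5; 13, 12, 2, 3]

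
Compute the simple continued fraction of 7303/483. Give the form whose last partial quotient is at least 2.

7303 = 15×483 + 58
483 = 8×58 + 19
58 = 3×19 + 1
19 = 19×1 + 0  (stop)
So 7303/483 = [15; 8, 3, 19].

[15; 8, 3, 19]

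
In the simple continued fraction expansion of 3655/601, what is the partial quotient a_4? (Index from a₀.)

3

3655 = 6·601 + 49   →  a_0 = 6
601 = 12·49 + 13   →  a_1 = 12
49 = 3·13 + 10   →  a_2 = 3
13 = 1·10 + 3   →  a_3 = 1
10 = 3·3 + 1   →  a_4 = 3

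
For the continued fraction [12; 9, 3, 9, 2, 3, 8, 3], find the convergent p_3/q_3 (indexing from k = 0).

3160/261

Using pₖ = aₖpₖ₋₁ + pₖ₋₂, qₖ = aₖqₖ₋₁ + qₖ₋₂ (with p₋₁=1, p₋₂=0, q₋₁=0, q₋₂=1):
  k=0: a=12, p=12, q=1
  k=1: a=9, p=109, q=9
  k=2: a=3, p=339, q=28
  k=3: a=9, p=3160, q=261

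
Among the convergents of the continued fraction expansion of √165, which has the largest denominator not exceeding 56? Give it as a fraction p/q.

√165 = [12; 1, 5, 2, 5, 1, 24, …] (period length 6).
Convergents:
  p_0/q_0 = 12/1
  p_1/q_1 = 13/1
  p_2/q_2 = 77/6
  p_3/q_3 = 167/13
  p_4/q_4 = 912/71
q_3 = 13 ≤ 56 < 71 = q_4, so the answer is 167/13.

167/13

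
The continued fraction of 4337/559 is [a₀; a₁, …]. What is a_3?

4337 = 7·559 + 424   →  a_0 = 7
559 = 1·424 + 135   →  a_1 = 1
424 = 3·135 + 19   →  a_2 = 3
135 = 7·19 + 2   →  a_3 = 7

7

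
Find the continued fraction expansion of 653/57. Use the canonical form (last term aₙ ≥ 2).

653 = 11*57 + 26
57 = 2*26 + 5
26 = 5*5 + 1
5 = 5*1 + 0  (stop)
So 653/57 = [11; 2, 5, 5].

[11; 2, 5, 5]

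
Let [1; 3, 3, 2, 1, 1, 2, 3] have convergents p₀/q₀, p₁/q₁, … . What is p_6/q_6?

189/145

Using pₖ = aₖpₖ₋₁ + pₖ₋₂, qₖ = aₖqₖ₋₁ + qₖ₋₂ (with p₋₁=1, p₋₂=0, q₋₁=0, q₋₂=1):
  k=0: a=1, p=1, q=1
  k=1: a=3, p=4, q=3
  k=2: a=3, p=13, q=10
  k=3: a=2, p=30, q=23
  k=4: a=1, p=43, q=33
  k=5: a=1, p=73, q=56
  k=6: a=2, p=189, q=145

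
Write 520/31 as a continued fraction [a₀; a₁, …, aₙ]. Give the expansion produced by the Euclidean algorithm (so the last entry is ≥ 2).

520 = 16*31 + 24
31 = 1*24 + 7
24 = 3*7 + 3
7 = 2*3 + 1
3 = 3*1 + 0  (stop)
So 520/31 = [16; 1, 3, 2, 3].

[16; 1, 3, 2, 3]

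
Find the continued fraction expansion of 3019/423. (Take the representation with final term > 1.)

[7; 7, 3, 2, 2, 3]

3019 = 7·423 + 58
423 = 7·58 + 17
58 = 3·17 + 7
17 = 2·7 + 3
7 = 2·3 + 1
3 = 3·1 + 0  (stop)
So 3019/423 = [7; 7, 3, 2, 2, 3].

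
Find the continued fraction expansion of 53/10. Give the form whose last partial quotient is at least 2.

[5; 3, 3]

53 = 5×10 + 3
10 = 3×3 + 1
3 = 3×1 + 0  (stop)
So 53/10 = [5; 3, 3].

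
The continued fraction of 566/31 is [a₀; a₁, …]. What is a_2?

1

566 = 18·31 + 8   →  a_0 = 18
31 = 3·8 + 7   →  a_1 = 3
8 = 1·7 + 1   →  a_2 = 1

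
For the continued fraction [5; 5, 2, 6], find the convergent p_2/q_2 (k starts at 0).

57/11

Using pₖ = aₖpₖ₋₁ + pₖ₋₂, qₖ = aₖqₖ₋₁ + qₖ₋₂ (with p₋₁=1, p₋₂=0, q₋₁=0, q₋₂=1):
  k=0: a=5, p=5, q=1
  k=1: a=5, p=26, q=5
  k=2: a=2, p=57, q=11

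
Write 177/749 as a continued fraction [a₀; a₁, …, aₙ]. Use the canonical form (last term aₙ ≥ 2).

177 = 0*749 + 177
749 = 4*177 + 41
177 = 4*41 + 13
41 = 3*13 + 2
13 = 6*2 + 1
2 = 2*1 + 0  (stop)
So 177/749 = [0; 4, 4, 3, 6, 2].

[0; 4, 4, 3, 6, 2]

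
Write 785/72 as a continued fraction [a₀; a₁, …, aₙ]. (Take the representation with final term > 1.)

785 = 10·72 + 65
72 = 1·65 + 7
65 = 9·7 + 2
7 = 3·2 + 1
2 = 2·1 + 0  (stop)
So 785/72 = [10; 1, 9, 3, 2].

[10; 1, 9, 3, 2]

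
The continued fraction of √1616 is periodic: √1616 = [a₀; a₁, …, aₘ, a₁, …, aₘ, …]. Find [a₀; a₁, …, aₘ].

a₀ = ⌊√1616⌋ = 40.
With m₀=0, d₀=1 and mₖ₊₁ = dₖaₖ − mₖ, dₖ₊₁ = (n − mₖ₊₁²)/dₖ, aₖ₊₁ = ⌊(a₀+mₖ₊₁)/dₖ₊₁⌋:
  k=1: m=40, d=16, a=5
  k=2: m=40, d=1, a=80
d=1 and a=2a₀=80 at k=2, so the next step gives (m, d) = (40, 16) again — its k=1 value — and the period has length 2.

[40; 5, 80]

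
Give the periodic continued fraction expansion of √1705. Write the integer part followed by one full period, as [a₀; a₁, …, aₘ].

[41; 3, 2, 3, 82]

a₀ = ⌊√1705⌋ = 41.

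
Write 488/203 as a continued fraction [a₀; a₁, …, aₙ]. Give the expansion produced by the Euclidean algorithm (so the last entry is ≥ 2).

[2; 2, 2, 9, 1, 3]

488 = 2×203 + 82
203 = 2×82 + 39
82 = 2×39 + 4
39 = 9×4 + 3
4 = 1×3 + 1
3 = 3×1 + 0  (stop)
So 488/203 = [2; 2, 2, 9, 1, 3].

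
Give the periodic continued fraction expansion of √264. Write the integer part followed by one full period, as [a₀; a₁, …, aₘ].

[16; 4, 32]

a₀ = ⌊√264⌋ = 16.
With m₀=0, d₀=1 and mₖ₊₁ = dₖaₖ − mₖ, dₖ₊₁ = (n − mₖ₊₁²)/dₖ, aₖ₊₁ = ⌊(a₀+mₖ₊₁)/dₖ₊₁⌋:
  k=1: m=16, d=8, a=4
  k=2: m=16, d=1, a=32
d=1 and a=2a₀=32 at k=2, so the next step gives (m, d) = (16, 8) again — its k=1 value — and the period has length 2.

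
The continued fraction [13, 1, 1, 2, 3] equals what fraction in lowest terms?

231/17

Fold from the inside: start with 3/1.
  2 + 1/3 = 7/3
  1 + 3/7 = 10/7
  1 + 7/10 = 17/10
  13 + 10/17 = 231/17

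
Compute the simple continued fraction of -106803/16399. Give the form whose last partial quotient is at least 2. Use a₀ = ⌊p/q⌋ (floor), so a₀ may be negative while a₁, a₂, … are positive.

-106803 = -7·16399 + 7990
16399 = 2·7990 + 419
7990 = 19·419 + 29
419 = 14·29 + 13
29 = 2·13 + 3
13 = 4·3 + 1
3 = 3·1 + 0  (stop)
So -106803/16399 = [-7; 2, 19, 14, 2, 4, 3].

[-7; 2, 19, 14, 2, 4, 3]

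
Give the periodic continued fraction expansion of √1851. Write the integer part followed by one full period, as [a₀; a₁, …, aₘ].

a₀ = ⌊√1851⌋ = 43.
With m₀=0, d₀=1 and mₖ₊₁ = dₖaₖ − mₖ, dₖ₊₁ = (n − mₖ₊₁²)/dₖ, aₖ₊₁ = ⌊(a₀+mₖ₊₁)/dₖ₊₁⌋:
  k=1: m=43, d=2, a=43
  k=2: m=43, d=1, a=86
d=1 and a=2a₀=86 at k=2, so the next step gives (m, d) = (43, 2) again — its k=1 value — and the period has length 2.

[43; 43, 86]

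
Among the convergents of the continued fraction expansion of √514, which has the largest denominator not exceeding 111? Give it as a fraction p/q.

√514 = [22; 1, 2, 22, 2, 1, 44, …] (period length 6).
Convergents:
  p_0/q_0 = 22/1
  p_1/q_1 = 23/1
  p_2/q_2 = 68/3
  p_3/q_3 = 1519/67
  p_4/q_4 = 3106/137
q_3 = 67 ≤ 111 < 137 = q_4, so the answer is 1519/67.

1519/67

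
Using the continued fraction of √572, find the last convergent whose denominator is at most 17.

287/12

√572 = [23; 1, 10, 1, 46, …] (period length 4).
Convergents:
  p_0/q_0 = 23/1
  p_1/q_1 = 24/1
  p_2/q_2 = 263/11
  p_3/q_3 = 287/12
  p_4/q_4 = 13465/563
q_3 = 12 ≤ 17 < 563 = q_4, so the answer is 287/12.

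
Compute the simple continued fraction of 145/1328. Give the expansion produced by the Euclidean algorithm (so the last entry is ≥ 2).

[0; 9, 6, 3, 3, 2]

145 = 0*1328 + 145
1328 = 9*145 + 23
145 = 6*23 + 7
23 = 3*7 + 2
7 = 3*2 + 1
2 = 2*1 + 0  (stop)
So 145/1328 = [0; 9, 6, 3, 3, 2].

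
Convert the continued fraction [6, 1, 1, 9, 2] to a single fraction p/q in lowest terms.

261/40

Using pₖ = aₖpₖ₋₁ + pₖ₋₂ and qₖ = aₖqₖ₋₁ + qₖ₋₂:
  k=0: a=6, p=6, q=1
  k=1: a=1, p=7, q=1
  k=2: a=1, p=13, q=2
  k=3: a=9, p=124, q=19
  k=4: a=2, p=261, q=40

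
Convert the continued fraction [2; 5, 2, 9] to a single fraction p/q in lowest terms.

Using pₖ = aₖpₖ₋₁ + pₖ₋₂ and qₖ = aₖqₖ₋₁ + qₖ₋₂:
  k=0: a=2, p=2, q=1
  k=1: a=5, p=11, q=5
  k=2: a=2, p=24, q=11
  k=3: a=9, p=227, q=104

227/104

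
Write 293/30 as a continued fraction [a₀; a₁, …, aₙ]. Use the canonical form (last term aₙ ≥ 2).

[9; 1, 3, 3, 2]

293 = 9×30 + 23
30 = 1×23 + 7
23 = 3×7 + 2
7 = 3×2 + 1
2 = 2×1 + 0  (stop)
So 293/30 = [9; 1, 3, 3, 2].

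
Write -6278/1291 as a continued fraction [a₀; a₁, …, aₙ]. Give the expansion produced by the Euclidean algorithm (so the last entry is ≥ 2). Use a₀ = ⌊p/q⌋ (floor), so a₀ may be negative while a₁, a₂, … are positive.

[-5; 7, 3, 2, 2, 10]

-6278 = -5*1291 + 177
1291 = 7*177 + 52
177 = 3*52 + 21
52 = 2*21 + 10
21 = 2*10 + 1
10 = 10*1 + 0  (stop)
So -6278/1291 = [-5; 7, 3, 2, 2, 10].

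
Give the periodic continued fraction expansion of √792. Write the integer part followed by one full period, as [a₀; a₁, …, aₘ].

a₀ = ⌊√792⌋ = 28.
With m₀=0, d₀=1 and mₖ₊₁ = dₖaₖ − mₖ, dₖ₊₁ = (n − mₖ₊₁²)/dₖ, aₖ₊₁ = ⌊(a₀+mₖ₊₁)/dₖ₊₁⌋:
  k=1: m=28, d=8, a=7
  k=2: m=28, d=1, a=56
d=1 and a=2a₀=56 at k=2, so the next step gives (m, d) = (28, 8) again — its k=1 value — and the period has length 2.

[28; 7, 56]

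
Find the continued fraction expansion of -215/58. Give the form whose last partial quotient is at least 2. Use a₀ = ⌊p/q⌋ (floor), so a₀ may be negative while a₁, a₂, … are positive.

[-4; 3, 2, 2, 3]

-215 = -4·58 + 17
58 = 3·17 + 7
17 = 2·7 + 3
7 = 2·3 + 1
3 = 3·1 + 0  (stop)
So -215/58 = [-4; 3, 2, 2, 3].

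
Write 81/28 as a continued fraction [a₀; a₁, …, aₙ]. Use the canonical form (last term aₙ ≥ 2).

[2; 1, 8, 3]

81 = 2·28 + 25
28 = 1·25 + 3
25 = 8·3 + 1
3 = 3·1 + 0  (stop)
So 81/28 = [2; 1, 8, 3].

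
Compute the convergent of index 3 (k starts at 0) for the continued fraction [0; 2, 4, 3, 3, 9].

Using pₖ = aₖpₖ₋₁ + pₖ₋₂, qₖ = aₖqₖ₋₁ + qₖ₋₂ (with p₋₁=1, p₋₂=0, q₋₁=0, q₋₂=1):
  k=0: a=0, p=0, q=1
  k=1: a=2, p=1, q=2
  k=2: a=4, p=4, q=9
  k=3: a=3, p=13, q=29

13/29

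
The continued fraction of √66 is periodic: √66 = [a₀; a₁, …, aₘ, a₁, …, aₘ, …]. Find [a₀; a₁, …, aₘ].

a₀ = ⌊√66⌋ = 8.
With m₀=0, d₀=1 and mₖ₊₁ = dₖaₖ − mₖ, dₖ₊₁ = (n − mₖ₊₁²)/dₖ, aₖ₊₁ = ⌊(a₀+mₖ₊₁)/dₖ₊₁⌋:
  k=1: m=8, d=2, a=8
  k=2: m=8, d=1, a=16
d=1 and a=2a₀=16 at k=2, so the next step gives (m, d) = (8, 2) again — its k=1 value — and the period has length 2.

[8; 8, 16]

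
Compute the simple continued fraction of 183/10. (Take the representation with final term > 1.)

[18; 3, 3]

183 = 18·10 + 3
10 = 3·3 + 1
3 = 3·1 + 0  (stop)
So 183/10 = [18; 3, 3].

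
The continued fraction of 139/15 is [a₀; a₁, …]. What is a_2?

1

139 = 9·15 + 4   →  a_0 = 9
15 = 3·4 + 3   →  a_1 = 3
4 = 1·3 + 1   →  a_2 = 1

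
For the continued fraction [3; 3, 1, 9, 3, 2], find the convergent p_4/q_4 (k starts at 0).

Using pₖ = aₖpₖ₋₁ + pₖ₋₂, qₖ = aₖqₖ₋₁ + qₖ₋₂ (with p₋₁=1, p₋₂=0, q₋₁=0, q₋₂=1):
  k=0: a=3, p=3, q=1
  k=1: a=3, p=10, q=3
  k=2: a=1, p=13, q=4
  k=3: a=9, p=127, q=39
  k=4: a=3, p=394, q=121

394/121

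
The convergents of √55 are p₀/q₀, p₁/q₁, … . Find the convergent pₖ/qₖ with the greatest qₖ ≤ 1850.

6593/889

√55 = [7; 2, 2, 2, 14, …] (period length 4).
Convergents:
  p_0/q_0 = 7/1
  p_1/q_1 = 15/2
  p_2/q_2 = 37/5
  p_3/q_3 = 89/12
  p_4/q_4 = 1283/173
  p_5/q_5 = 2655/358
  p_6/q_6 = 6593/889
  p_7/q_7 = 15841/2136
q_6 = 889 ≤ 1850 < 2136 = q_7, so the answer is 6593/889.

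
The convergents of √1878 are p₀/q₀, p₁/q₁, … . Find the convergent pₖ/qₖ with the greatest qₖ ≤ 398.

16901/390

√1878 = [43; 2, 1, 42, 1, 2, 86, …] (period length 6).
Convergents:
  p_0/q_0 = 43/1
  p_1/q_1 = 87/2
  p_2/q_2 = 130/3
  p_3/q_3 = 5547/128
  p_4/q_4 = 5677/131
  p_5/q_5 = 16901/390
  p_6/q_6 = 1459163/33671
q_5 = 390 ≤ 398 < 33671 = q_6, so the answer is 16901/390.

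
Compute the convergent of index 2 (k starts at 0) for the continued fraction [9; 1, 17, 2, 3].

179/18

Using pₖ = aₖpₖ₋₁ + pₖ₋₂, qₖ = aₖqₖ₋₁ + qₖ₋₂ (with p₋₁=1, p₋₂=0, q₋₁=0, q₋₂=1):
  k=0: a=9, p=9, q=1
  k=1: a=1, p=10, q=1
  k=2: a=17, p=179, q=18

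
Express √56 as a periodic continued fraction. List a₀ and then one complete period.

[7; 2, 14]

a₀ = ⌊√56⌋ = 7.
With m₀=0, d₀=1 and mₖ₊₁ = dₖaₖ − mₖ, dₖ₊₁ = (n − mₖ₊₁²)/dₖ, aₖ₊₁ = ⌊(a₀+mₖ₊₁)/dₖ₊₁⌋:
  k=1: m=7, d=7, a=2
  k=2: m=7, d=1, a=14
d=1 and a=2a₀=14 at k=2, so the next step gives (m, d) = (7, 7) again — its k=1 value — and the period has length 2.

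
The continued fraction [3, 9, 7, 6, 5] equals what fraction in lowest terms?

6309/2029

Using pₖ = aₖpₖ₋₁ + pₖ₋₂ and qₖ = aₖqₖ₋₁ + qₖ₋₂:
  k=0: a=3, p=3, q=1
  k=1: a=9, p=28, q=9
  k=2: a=7, p=199, q=64
  k=3: a=6, p=1222, q=393
  k=4: a=5, p=6309, q=2029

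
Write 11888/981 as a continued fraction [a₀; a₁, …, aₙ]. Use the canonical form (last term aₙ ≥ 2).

[12; 8, 2, 5, 3, 3]

11888 = 12·981 + 116
981 = 8·116 + 53
116 = 2·53 + 10
53 = 5·10 + 3
10 = 3·3 + 1
3 = 3·1 + 0  (stop)
So 11888/981 = [12; 8, 2, 5, 3, 3].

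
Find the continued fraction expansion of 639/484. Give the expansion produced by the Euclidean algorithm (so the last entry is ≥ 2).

[1; 3, 8, 6, 3]

639 = 1×484 + 155
484 = 3×155 + 19
155 = 8×19 + 3
19 = 6×3 + 1
3 = 3×1 + 0  (stop)
So 639/484 = [1; 3, 8, 6, 3].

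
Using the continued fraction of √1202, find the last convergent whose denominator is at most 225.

√1202 = [34; 1, 2, 34, 2, 1, 68, …] (period length 6).
Convergents:
  p_0/q_0 = 34/1
  p_1/q_1 = 35/1
  p_2/q_2 = 104/3
  p_3/q_3 = 3571/103
  p_4/q_4 = 7246/209
  p_5/q_5 = 10817/312
q_4 = 209 ≤ 225 < 312 = q_5, so the answer is 7246/209.

7246/209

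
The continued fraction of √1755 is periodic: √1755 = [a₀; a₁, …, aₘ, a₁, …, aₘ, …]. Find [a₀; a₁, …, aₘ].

[41; 1, 8, 3, 8, 1, 82]

a₀ = ⌊√1755⌋ = 41.
With m₀=0, d₀=1 and mₖ₊₁ = dₖaₖ − mₖ, dₖ₊₁ = (n − mₖ₊₁²)/dₖ, aₖ₊₁ = ⌊(a₀+mₖ₊₁)/dₖ₊₁⌋:
  k=1: m=41, d=74, a=1
  k=2: m=33, d=9, a=8
  k=3: m=39, d=26, a=3
  k=4: m=39, d=9, a=8
  k=5: m=33, d=74, a=1
  k=6: m=41, d=1, a=82
d=1 and a=2a₀=82 at k=6, so the next step gives (m, d) = (41, 74) again — its k=1 value — and the period has length 6.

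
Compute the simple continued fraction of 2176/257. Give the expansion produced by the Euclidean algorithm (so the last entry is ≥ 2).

[8; 2, 7, 17]

2176 = 8×257 + 120
257 = 2×120 + 17
120 = 7×17 + 1
17 = 17×1 + 0  (stop)
So 2176/257 = [8; 2, 7, 17].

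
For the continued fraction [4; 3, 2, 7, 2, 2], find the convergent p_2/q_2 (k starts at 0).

30/7

Using pₖ = aₖpₖ₋₁ + pₖ₋₂, qₖ = aₖqₖ₋₁ + qₖ₋₂ (with p₋₁=1, p₋₂=0, q₋₁=0, q₋₂=1):
  k=0: a=4, p=4, q=1
  k=1: a=3, p=13, q=3
  k=2: a=2, p=30, q=7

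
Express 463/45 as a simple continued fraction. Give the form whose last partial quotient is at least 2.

[10; 3, 2, 6]

463 = 10×45 + 13
45 = 3×13 + 6
13 = 2×6 + 1
6 = 6×1 + 0  (stop)
So 463/45 = [10; 3, 2, 6].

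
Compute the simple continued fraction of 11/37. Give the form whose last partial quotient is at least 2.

[0; 3, 2, 1, 3]

11 = 0*37 + 11
37 = 3*11 + 4
11 = 2*4 + 3
4 = 1*3 + 1
3 = 3*1 + 0  (stop)
So 11/37 = [0; 3, 2, 1, 3].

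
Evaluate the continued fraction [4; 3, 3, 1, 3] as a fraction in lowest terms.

Using pₖ = aₖpₖ₋₁ + pₖ₋₂ and qₖ = aₖqₖ₋₁ + qₖ₋₂:
  k=0: a=4, p=4, q=1
  k=1: a=3, p=13, q=3
  k=2: a=3, p=43, q=10
  k=3: a=1, p=56, q=13
  k=4: a=3, p=211, q=49

211/49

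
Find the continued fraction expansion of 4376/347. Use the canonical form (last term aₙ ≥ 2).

4376 = 12×347 + 212
347 = 1×212 + 135
212 = 1×135 + 77
135 = 1×77 + 58
77 = 1×58 + 19
58 = 3×19 + 1
19 = 19×1 + 0  (stop)
So 4376/347 = [12; 1, 1, 1, 1, 3, 19].

[12; 1, 1, 1, 1, 3, 19]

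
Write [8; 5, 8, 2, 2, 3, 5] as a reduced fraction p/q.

31757/3875

Fold from the inside: start with 5/1.
  3 + 1/5 = 16/5
  2 + 5/16 = 37/16
  2 + 16/37 = 90/37
  8 + 37/90 = 757/90
  5 + 90/757 = 3875/757
  8 + 757/3875 = 31757/3875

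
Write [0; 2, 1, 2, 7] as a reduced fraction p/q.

Using pₖ = aₖpₖ₋₁ + pₖ₋₂ and qₖ = aₖqₖ₋₁ + qₖ₋₂:
  k=0: a=0, p=0, q=1
  k=1: a=2, p=1, q=2
  k=2: a=1, p=1, q=3
  k=3: a=2, p=3, q=8
  k=4: a=7, p=22, q=59

22/59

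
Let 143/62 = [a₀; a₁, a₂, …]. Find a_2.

143 = 2·62 + 19   →  a_0 = 2
62 = 3·19 + 5   →  a_1 = 3
19 = 3·5 + 4   →  a_2 = 3

3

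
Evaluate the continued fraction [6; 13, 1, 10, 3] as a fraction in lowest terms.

Fold from the inside: start with 3/1.
  10 + 1/3 = 31/3
  1 + 3/31 = 34/31
  13 + 31/34 = 473/34
  6 + 34/473 = 2872/473

2872/473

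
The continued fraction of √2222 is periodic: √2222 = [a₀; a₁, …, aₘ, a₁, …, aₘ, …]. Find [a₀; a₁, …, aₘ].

a₀ = ⌊√2222⌋ = 47.
With m₀=0, d₀=1 and mₖ₊₁ = dₖaₖ − mₖ, dₖ₊₁ = (n − mₖ₊₁²)/dₖ, aₖ₊₁ = ⌊(a₀+mₖ₊₁)/dₖ₊₁⌋:
  k=1: m=47, d=13, a=7
  k=2: m=44, d=22, a=4
  k=3: m=44, d=13, a=7
  k=4: m=47, d=1, a=94
d=1 and a=2a₀=94 at k=4, so the next step gives (m, d) = (47, 13) again — its k=1 value — and the period has length 4.

[47; 7, 4, 7, 94]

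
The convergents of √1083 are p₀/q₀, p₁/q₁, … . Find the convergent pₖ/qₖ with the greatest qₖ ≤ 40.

√1083 = [32; 1, 9, 1, 64, …] (period length 4).
Convergents:
  p_0/q_0 = 32/1
  p_1/q_1 = 33/1
  p_2/q_2 = 329/10
  p_3/q_3 = 362/11
  p_4/q_4 = 23497/714
q_3 = 11 ≤ 40 < 714 = q_4, so the answer is 362/11.

362/11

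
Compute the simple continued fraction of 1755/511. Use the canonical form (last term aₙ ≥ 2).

[3; 2, 3, 3, 5, 4]

1755 = 3×511 + 222
511 = 2×222 + 67
222 = 3×67 + 21
67 = 3×21 + 4
21 = 5×4 + 1
4 = 4×1 + 0  (stop)
So 1755/511 = [3; 2, 3, 3, 5, 4].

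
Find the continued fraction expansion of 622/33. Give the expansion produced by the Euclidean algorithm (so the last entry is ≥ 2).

[18; 1, 5, 1, 1, 2]

622 = 18·33 + 28
33 = 1·28 + 5
28 = 5·5 + 3
5 = 1·3 + 2
3 = 1·2 + 1
2 = 2·1 + 0  (stop)
So 622/33 = [18; 1, 5, 1, 1, 2].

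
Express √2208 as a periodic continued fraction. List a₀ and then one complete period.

[46; 1, 92]

a₀ = ⌊√2208⌋ = 46.
With m₀=0, d₀=1 and mₖ₊₁ = dₖaₖ − mₖ, dₖ₊₁ = (n − mₖ₊₁²)/dₖ, aₖ₊₁ = ⌊(a₀+mₖ₊₁)/dₖ₊₁⌋:
  k=1: m=46, d=92, a=1
  k=2: m=46, d=1, a=92
d=1 and a=2a₀=92 at k=2, so the next step gives (m, d) = (46, 92) again — its k=1 value — and the period has length 2.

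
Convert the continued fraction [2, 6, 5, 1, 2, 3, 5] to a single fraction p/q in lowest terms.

4032/1865

Using pₖ = aₖpₖ₋₁ + pₖ₋₂ and qₖ = aₖqₖ₋₁ + qₖ₋₂:
  k=0: a=2, p=2, q=1
  k=1: a=6, p=13, q=6
  k=2: a=5, p=67, q=31
  k=3: a=1, p=80, q=37
  k=4: a=2, p=227, q=105
  k=5: a=3, p=761, q=352
  k=6: a=5, p=4032, q=1865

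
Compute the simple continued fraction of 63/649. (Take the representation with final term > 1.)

[0; 10, 3, 3, 6]

63 = 0×649 + 63
649 = 10×63 + 19
63 = 3×19 + 6
19 = 3×6 + 1
6 = 6×1 + 0  (stop)
So 63/649 = [0; 10, 3, 3, 6].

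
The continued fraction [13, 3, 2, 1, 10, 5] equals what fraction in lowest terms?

7248/545

Fold from the inside: start with 5/1.
  10 + 1/5 = 51/5
  1 + 5/51 = 56/51
  2 + 51/56 = 163/56
  3 + 56/163 = 545/163
  13 + 163/545 = 7248/545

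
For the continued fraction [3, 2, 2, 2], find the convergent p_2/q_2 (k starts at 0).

17/5

Using pₖ = aₖpₖ₋₁ + pₖ₋₂, qₖ = aₖqₖ₋₁ + qₖ₋₂ (with p₋₁=1, p₋₂=0, q₋₁=0, q₋₂=1):
  k=0: a=3, p=3, q=1
  k=1: a=2, p=7, q=2
  k=2: a=2, p=17, q=5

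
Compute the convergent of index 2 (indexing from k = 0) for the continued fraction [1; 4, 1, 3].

Using pₖ = aₖpₖ₋₁ + pₖ₋₂, qₖ = aₖqₖ₋₁ + qₖ₋₂ (with p₋₁=1, p₋₂=0, q₋₁=0, q₋₂=1):
  k=0: a=1, p=1, q=1
  k=1: a=4, p=5, q=4
  k=2: a=1, p=6, q=5

6/5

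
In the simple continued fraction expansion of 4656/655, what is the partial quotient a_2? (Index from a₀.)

4656 = 7·655 + 71   →  a_0 = 7
655 = 9·71 + 16   →  a_1 = 9
71 = 4·16 + 7   →  a_2 = 4

4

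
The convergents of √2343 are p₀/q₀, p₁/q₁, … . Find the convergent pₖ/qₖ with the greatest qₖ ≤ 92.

4308/89

√2343 = [48; 2, 2, 8, 2, 2, 96, …] (period length 6).
Convergents:
  p_0/q_0 = 48/1
  p_1/q_1 = 97/2
  p_2/q_2 = 242/5
  p_3/q_3 = 2033/42
  p_4/q_4 = 4308/89
  p_5/q_5 = 10649/220
q_4 = 89 ≤ 92 < 220 = q_5, so the answer is 4308/89.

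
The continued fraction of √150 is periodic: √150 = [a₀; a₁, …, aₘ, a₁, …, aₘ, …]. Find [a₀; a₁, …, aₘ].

[12; 4, 24]

a₀ = ⌊√150⌋ = 12.
With m₀=0, d₀=1 and mₖ₊₁ = dₖaₖ − mₖ, dₖ₊₁ = (n − mₖ₊₁²)/dₖ, aₖ₊₁ = ⌊(a₀+mₖ₊₁)/dₖ₊₁⌋:
  k=1: m=12, d=6, a=4
  k=2: m=12, d=1, a=24
d=1 and a=2a₀=24 at k=2, so the next step gives (m, d) = (12, 6) again — its k=1 value — and the period has length 2.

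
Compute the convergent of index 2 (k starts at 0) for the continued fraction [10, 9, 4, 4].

374/37

Using pₖ = aₖpₖ₋₁ + pₖ₋₂, qₖ = aₖqₖ₋₁ + qₖ₋₂ (with p₋₁=1, p₋₂=0, q₋₁=0, q₋₂=1):
  k=0: a=10, p=10, q=1
  k=1: a=9, p=91, q=9
  k=2: a=4, p=374, q=37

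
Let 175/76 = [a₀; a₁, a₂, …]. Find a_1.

3

175 = 2·76 + 23   →  a_0 = 2
76 = 3·23 + 7   →  a_1 = 3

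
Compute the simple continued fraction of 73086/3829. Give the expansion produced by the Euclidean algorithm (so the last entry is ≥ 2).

73086 = 19*3829 + 335
3829 = 11*335 + 144
335 = 2*144 + 47
144 = 3*47 + 3
47 = 15*3 + 2
3 = 1*2 + 1
2 = 2*1 + 0  (stop)
So 73086/3829 = [19; 11, 2, 3, 15, 1, 2].

[19; 11, 2, 3, 15, 1, 2]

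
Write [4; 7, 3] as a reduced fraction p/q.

91/22

Fold from the inside: start with 3/1.
  7 + 1/3 = 22/3
  4 + 3/22 = 91/22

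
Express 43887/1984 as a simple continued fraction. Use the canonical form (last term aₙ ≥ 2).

43887 = 22*1984 + 239
1984 = 8*239 + 72
239 = 3*72 + 23
72 = 3*23 + 3
23 = 7*3 + 2
3 = 1*2 + 1
2 = 2*1 + 0  (stop)
So 43887/1984 = [22; 8, 3, 3, 7, 1, 2].

[22; 8, 3, 3, 7, 1, 2]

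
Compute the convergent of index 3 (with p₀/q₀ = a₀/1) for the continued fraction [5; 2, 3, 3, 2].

125/23

Using pₖ = aₖpₖ₋₁ + pₖ₋₂, qₖ = aₖqₖ₋₁ + qₖ₋₂ (with p₋₁=1, p₋₂=0, q₋₁=0, q₋₂=1):
  k=0: a=5, p=5, q=1
  k=1: a=2, p=11, q=2
  k=2: a=3, p=38, q=7
  k=3: a=3, p=125, q=23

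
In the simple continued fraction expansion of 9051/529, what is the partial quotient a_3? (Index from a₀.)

3

9051 = 17·529 + 58   →  a_0 = 17
529 = 9·58 + 7   →  a_1 = 9
58 = 8·7 + 2   →  a_2 = 8
7 = 3·2 + 1   →  a_3 = 3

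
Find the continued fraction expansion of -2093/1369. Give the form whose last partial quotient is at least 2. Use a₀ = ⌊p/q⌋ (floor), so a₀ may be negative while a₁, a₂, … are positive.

[-2; 2, 8, 6, 13]

-2093 = -2·1369 + 645
1369 = 2·645 + 79
645 = 8·79 + 13
79 = 6·13 + 1
13 = 13·1 + 0  (stop)
So -2093/1369 = [-2; 2, 8, 6, 13].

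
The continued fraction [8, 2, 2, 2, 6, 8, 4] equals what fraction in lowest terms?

Using pₖ = aₖpₖ₋₁ + pₖ₋₂ and qₖ = aₖqₖ₋₁ + qₖ₋₂:
  k=0: a=8, p=8, q=1
  k=1: a=2, p=17, q=2
  k=2: a=2, p=42, q=5
  k=3: a=2, p=101, q=12
  k=4: a=6, p=648, q=77
  k=5: a=8, p=5285, q=628
  k=6: a=4, p=21788, q=2589

21788/2589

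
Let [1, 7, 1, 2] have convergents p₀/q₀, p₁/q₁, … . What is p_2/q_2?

Using pₖ = aₖpₖ₋₁ + pₖ₋₂, qₖ = aₖqₖ₋₁ + qₖ₋₂ (with p₋₁=1, p₋₂=0, q₋₁=0, q₋₂=1):
  k=0: a=1, p=1, q=1
  k=1: a=7, p=8, q=7
  k=2: a=1, p=9, q=8

9/8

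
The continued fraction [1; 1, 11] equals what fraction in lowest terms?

Using pₖ = aₖpₖ₋₁ + pₖ₋₂ and qₖ = aₖqₖ₋₁ + qₖ₋₂:
  k=0: a=1, p=1, q=1
  k=1: a=1, p=2, q=1
  k=2: a=11, p=23, q=12

23/12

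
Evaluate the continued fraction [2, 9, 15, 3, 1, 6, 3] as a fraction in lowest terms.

24813/11758

Fold from the inside: start with 3/1.
  6 + 1/3 = 19/3
  1 + 3/19 = 22/19
  3 + 19/22 = 85/22
  15 + 22/85 = 1297/85
  9 + 85/1297 = 11758/1297
  2 + 1297/11758 = 24813/11758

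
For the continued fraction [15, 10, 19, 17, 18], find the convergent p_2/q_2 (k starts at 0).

Using pₖ = aₖpₖ₋₁ + pₖ₋₂, qₖ = aₖqₖ₋₁ + qₖ₋₂ (with p₋₁=1, p₋₂=0, q₋₁=0, q₋₂=1):
  k=0: a=15, p=15, q=1
  k=1: a=10, p=151, q=10
  k=2: a=19, p=2884, q=191

2884/191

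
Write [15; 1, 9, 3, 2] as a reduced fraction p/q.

1145/72

Using pₖ = aₖpₖ₋₁ + pₖ₋₂ and qₖ = aₖqₖ₋₁ + qₖ₋₂:
  k=0: a=15, p=15, q=1
  k=1: a=1, p=16, q=1
  k=2: a=9, p=159, q=10
  k=3: a=3, p=493, q=31
  k=4: a=2, p=1145, q=72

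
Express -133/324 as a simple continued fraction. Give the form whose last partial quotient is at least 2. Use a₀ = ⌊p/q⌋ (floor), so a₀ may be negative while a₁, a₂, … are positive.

-133 = -1*324 + 191
324 = 1*191 + 133
191 = 1*133 + 58
133 = 2*58 + 17
58 = 3*17 + 7
17 = 2*7 + 3
7 = 2*3 + 1
3 = 3*1 + 0  (stop)
So -133/324 = [-1; 1, 1, 2, 3, 2, 2, 3].

[-1; 1, 1, 2, 3, 2, 2, 3]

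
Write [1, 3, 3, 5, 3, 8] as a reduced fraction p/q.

Fold from the inside: start with 8/1.
  3 + 1/8 = 25/8
  5 + 8/25 = 133/25
  3 + 25/133 = 424/133
  3 + 133/424 = 1405/424
  1 + 424/1405 = 1829/1405

1829/1405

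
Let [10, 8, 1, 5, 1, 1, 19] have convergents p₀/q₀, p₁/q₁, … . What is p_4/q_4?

627/62

Using pₖ = aₖpₖ₋₁ + pₖ₋₂, qₖ = aₖqₖ₋₁ + qₖ₋₂ (with p₋₁=1, p₋₂=0, q₋₁=0, q₋₂=1):
  k=0: a=10, p=10, q=1
  k=1: a=8, p=81, q=8
  k=2: a=1, p=91, q=9
  k=3: a=5, p=536, q=53
  k=4: a=1, p=627, q=62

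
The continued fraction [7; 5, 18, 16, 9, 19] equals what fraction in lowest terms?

1821197/253021

Using pₖ = aₖpₖ₋₁ + pₖ₋₂ and qₖ = aₖqₖ₋₁ + qₖ₋₂:
  k=0: a=7, p=7, q=1
  k=1: a=5, p=36, q=5
  k=2: a=18, p=655, q=91
  k=3: a=16, p=10516, q=1461
  k=4: a=9, p=95299, q=13240
  k=5: a=19, p=1821197, q=253021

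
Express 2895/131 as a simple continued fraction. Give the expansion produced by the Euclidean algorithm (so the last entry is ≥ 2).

2895 = 22×131 + 13
131 = 10×13 + 1
13 = 13×1 + 0  (stop)
So 2895/131 = [22; 10, 13].

[22; 10, 13]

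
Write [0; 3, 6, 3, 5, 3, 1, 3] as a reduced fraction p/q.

Using pₖ = aₖpₖ₋₁ + pₖ₋₂ and qₖ = aₖqₖ₋₁ + qₖ₋₂:
  k=0: a=0, p=0, q=1
  k=1: a=3, p=1, q=3
  k=2: a=6, p=6, q=19
  k=3: a=3, p=19, q=60
  k=4: a=5, p=101, q=319
  k=5: a=3, p=322, q=1017
  k=6: a=1, p=423, q=1336
  k=7: a=3, p=1591, q=5025

1591/5025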